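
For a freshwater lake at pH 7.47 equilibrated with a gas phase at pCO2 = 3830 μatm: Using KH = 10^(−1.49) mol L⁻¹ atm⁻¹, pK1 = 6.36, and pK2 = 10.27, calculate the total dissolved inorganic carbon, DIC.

DIC = 1.72 mmol/L

[CO2*] = KH · pCO2 = 10^(−1.49) × 3830×10^-6 = 1.239×10^-4 mol/L
α₀ = 1/(1 + K1/[H⁺] + K1K2/[H⁺]²) = 1/(1 + 10^+1.11 + 10^-1.69) = 0.07193
DIC = [CO2*]/α₀ = 1.239×10^-4 / 0.07193 = 1.72 mmol/L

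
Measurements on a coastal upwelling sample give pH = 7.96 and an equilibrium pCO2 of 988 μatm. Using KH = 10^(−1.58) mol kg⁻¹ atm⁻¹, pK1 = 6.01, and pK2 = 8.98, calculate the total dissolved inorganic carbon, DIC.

DIC = 2.56 mmol/kg

[CO2*] = KH · pCO2 = 10^(−1.58) × 988×10^-6 = 2.599×10^-5 mol/kg
α₀ = 1/(1 + K1/[H⁺] + K1K2/[H⁺]²) = 1/(1 + 10^+1.95 + 10^+0.93) = 0.01014
DIC = [CO2*]/α₀ = 2.599×10^-5 / 0.01014 = 2.56 mmol/kg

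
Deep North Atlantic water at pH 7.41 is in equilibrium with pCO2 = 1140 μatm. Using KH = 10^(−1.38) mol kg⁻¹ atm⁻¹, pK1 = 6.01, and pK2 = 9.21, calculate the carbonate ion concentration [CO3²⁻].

[CO2*] = KH · pCO2 = 10^(−1.38) × 1140×10^-6 = 4.752×10^-5 mol/kg
α₀ = 1/(1 + K1/[H⁺] + K1K2/[H⁺]²) = 1/(1 + 10^+1.40 + 10^-0.40) = 0.03771
DIC = [CO2*]/α₀ = 4.752×10^-5 / 0.03771 = 1.260 mmol/kg
[CO3²⁻] = α₂·DIC; α₂ = 0.01501, so [CO3²⁻] = 0.01501 × 1.260 = 0.0189 mmol/kg = 18.9 μmol/kg

[CO3²⁻] = 18.9 μmol/kg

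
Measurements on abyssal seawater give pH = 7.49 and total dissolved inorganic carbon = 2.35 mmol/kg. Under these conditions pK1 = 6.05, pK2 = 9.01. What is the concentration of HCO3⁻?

α₁ = 1 / (1 + [H⁺]/K1 + K2/[H⁺]) = 1 / (1 + 10^-1.44 + 10^-1.52)
   = 1 / (1 + 0.036308 + 0.030200) = 1/1.0665 = 0.9376
[HCO3⁻] = α₁ × DIC = 0.9376 × 2.35 = 2.20 mmol/kg

[HCO3⁻] = 2.20 mmol/kg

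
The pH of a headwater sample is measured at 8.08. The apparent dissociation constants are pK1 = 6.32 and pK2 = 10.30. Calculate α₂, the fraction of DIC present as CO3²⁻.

α₂ = 1 / (1 + [H⁺]/K2 + [H⁺]²/(K1K2)) = 1 / (1 + 10^+2.22 + 10^+0.46)
   = 1 / (1 + 165.96 + 2.8840) = 1/169.84 = 0.005888

α₂ = 0.00589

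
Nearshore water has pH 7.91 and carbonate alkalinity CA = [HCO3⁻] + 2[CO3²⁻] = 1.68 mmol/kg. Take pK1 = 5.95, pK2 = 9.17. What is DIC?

DIC = 1.61 mmol/kg

CA = [HCO3⁻] + 2[CO3²⁻] = (α₁ + 2α₂)·DIC
At pH 7.91: [H⁺]/K1 = 10^-1.96 = 0.010965, K2/[H⁺] = 10^-1.26 = 0.054954
α₁ = 1/(1 + 0.010965 + 0.054954) = 1/1.0659 = 0.9382; α₂ = α₁·K2/[H⁺] = 0.05156
α₁ + 2α₂ = 1.0413
DIC = CA / (α₁ + 2α₂) = 1.68 / 1.0413 = 1.61 mmol/kg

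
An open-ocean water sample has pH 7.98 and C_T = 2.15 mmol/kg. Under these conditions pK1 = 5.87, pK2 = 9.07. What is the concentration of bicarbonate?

α₁ = 1 / (1 + [H⁺]/K1 + K2/[H⁺]) = 1 / (1 + 10^-2.11 + 10^-1.09)
   = 1 / (1 + 0.0077625 + 0.081283) = 1/1.0890 = 0.9182
[HCO3⁻] = α₁ × DIC = 0.9182 × 2.15 = 1.97 mmol/kg

[HCO3⁻] = 1.97 mmol/kg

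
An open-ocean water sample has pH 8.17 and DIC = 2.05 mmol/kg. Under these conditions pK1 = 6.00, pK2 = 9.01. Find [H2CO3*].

[CO2*] = 12.0 μmol/kg

α₀ = 1 / (1 + K1/[H⁺] + K1K2/[H⁺]²) = 1 / (1 + 10^+2.17 + 10^+1.33)
   = 1 / (1 + 147.91 + 21.380) = 1/170.29 = 0.005872
[CO2*] = α₀ × DIC = 0.005872 × 2.05 = 0.0120 mmol/kg = 12.0 μmol/kg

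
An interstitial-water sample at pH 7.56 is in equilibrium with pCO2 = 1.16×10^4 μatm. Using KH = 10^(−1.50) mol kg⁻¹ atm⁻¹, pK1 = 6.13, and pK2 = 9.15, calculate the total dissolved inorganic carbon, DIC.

[CO2*] = KH · pCO2 = 10^(−1.50) × 1.16×10^4×10^-6 = 3.668×10^-4 mol/kg
α₀ = 1/(1 + K1/[H⁺] + K1K2/[H⁺]²) = 1/(1 + 10^+1.43 + 10^-0.16) = 0.03496
DIC = [CO2*]/α₀ = 3.668×10^-4 / 0.03496 = 10.5 mmol/kg

DIC = 10.5 mmol/kg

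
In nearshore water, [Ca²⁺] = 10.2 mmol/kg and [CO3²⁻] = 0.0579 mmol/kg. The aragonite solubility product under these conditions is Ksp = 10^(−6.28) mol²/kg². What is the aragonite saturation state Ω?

Ω = 1.13

Ksp = 10^(−6.28) = 5.248×10^-7
Ω = [Ca²⁺][CO3²⁻]/Ksp = (10.2×10^-3)(0.0579×10^-3) / 5.248×10^-7 = 1.13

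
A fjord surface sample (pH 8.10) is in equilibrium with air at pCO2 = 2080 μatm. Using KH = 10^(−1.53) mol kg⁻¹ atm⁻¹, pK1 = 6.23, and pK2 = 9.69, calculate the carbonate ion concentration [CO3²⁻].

[CO3²⁻] = 0.117 mmol/kg

[CO2*] = KH · pCO2 = 10^(−1.53) × 2080×10^-6 = 6.139×10^-5 mol/kg
α₀ = 1/(1 + K1/[H⁺] + K1K2/[H⁺]²) = 1/(1 + 10^+1.87 + 10^+0.28) = 0.01298
DIC = [CO2*]/α₀ = 6.139×10^-5 / 0.01298 = 4.729 mmol/kg
[CO3²⁻] = α₂·DIC; α₂ = 0.02473, so [CO3²⁻] = 0.02473 × 4.729 = 0.117 mmol/kg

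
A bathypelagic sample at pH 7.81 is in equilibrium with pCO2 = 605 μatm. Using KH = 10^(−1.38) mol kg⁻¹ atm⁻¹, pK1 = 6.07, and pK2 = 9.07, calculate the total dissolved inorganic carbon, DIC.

[CO2*] = KH · pCO2 = 10^(−1.38) × 605×10^-6 = 2.522×10^-5 mol/kg
α₀ = 1/(1 + K1/[H⁺] + K1K2/[H⁺]²) = 1/(1 + 10^+1.74 + 10^+0.48) = 0.01696
DIC = [CO2*]/α₀ = 2.522×10^-5 / 0.01696 = 1.49 mmol/kg

DIC = 1.49 mmol/kg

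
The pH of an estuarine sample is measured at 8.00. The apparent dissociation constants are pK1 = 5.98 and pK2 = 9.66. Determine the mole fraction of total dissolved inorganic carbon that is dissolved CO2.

α₀ = 0.00926

α₀ = 1 / (1 + K1/[H⁺] + K1K2/[H⁺]²) = 1 / (1 + 10^+2.02 + 10^+0.36)
   = 1 / (1 + 104.71 + 2.2909) = 1/108.00 = 0.009259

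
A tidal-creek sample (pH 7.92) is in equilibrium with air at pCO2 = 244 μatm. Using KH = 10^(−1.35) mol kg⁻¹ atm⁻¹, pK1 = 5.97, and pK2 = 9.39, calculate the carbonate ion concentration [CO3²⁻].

[CO2*] = KH · pCO2 = 10^(−1.35) × 244×10^-6 = 1.090×10^-5 mol/kg
α₀ = 1/(1 + K1/[H⁺] + K1K2/[H⁺]²) = 1/(1 + 10^+1.95 + 10^+0.48) = 0.01074
DIC = [CO2*]/α₀ = 1.090×10^-5 / 0.01074 = 1.015 mmol/kg
[CO3²⁻] = α₂·DIC; α₂ = 0.03242, so [CO3²⁻] = 0.03242 × 1.015 = 0.0329 mmol/kg

[CO3²⁻] = 0.0329 mmol/kg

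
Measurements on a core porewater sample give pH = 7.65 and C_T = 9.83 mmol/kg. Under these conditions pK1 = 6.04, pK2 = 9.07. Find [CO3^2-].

α₂ = 1 / (1 + [H⁺]/K2 + [H⁺]²/(K1K2)) = 1 / (1 + 10^+1.42 + 10^-0.19)
   = 1 / (1 + 26.303 + 0.64565) = 1/27.948 = 0.03578
[CO3²⁻] = α₂ × DIC = 0.03578 × 9.83 = 0.352 mmol/kg

[CO3²⁻] = 0.352 mmol/kg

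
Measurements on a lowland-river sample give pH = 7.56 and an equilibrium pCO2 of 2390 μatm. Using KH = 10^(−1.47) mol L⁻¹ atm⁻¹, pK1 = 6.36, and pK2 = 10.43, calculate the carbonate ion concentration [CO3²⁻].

[CO2*] = KH · pCO2 = 10^(−1.47) × 2390×10^-6 = 8.098×10^-5 mol/L
α₀ = 1/(1 + K1/[H⁺] + K1K2/[H⁺]²) = 1/(1 + 10^+1.20 + 10^-1.67) = 0.05928
DIC = [CO2*]/α₀ = 8.098×10^-5 / 0.05928 = 1.366 mmol/L
[CO3²⁻] = α₂·DIC; α₂ = 0.001267, so [CO3²⁻] = 0.001267 × 1.366 = 0.00173 mmol/L = 1.73 μmol/L

[CO3²⁻] = 1.73 μmol/L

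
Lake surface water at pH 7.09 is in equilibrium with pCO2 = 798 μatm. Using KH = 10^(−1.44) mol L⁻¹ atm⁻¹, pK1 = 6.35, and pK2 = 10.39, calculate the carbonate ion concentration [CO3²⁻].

[CO2*] = KH · pCO2 = 10^(−1.44) × 798×10^-6 = 2.897×10^-5 mol/L
α₀ = 1/(1 + K1/[H⁺] + K1K2/[H⁺]²) = 1/(1 + 10^+0.74 + 10^-2.56) = 0.1539
DIC = [CO2*]/α₀ = 2.897×10^-5 / 0.1539 = 0.1883 mmol/L
[CO3²⁻] = α₂·DIC; α₂ = 0.0004238, so [CO3²⁻] = 0.0004238 × 0.1883 = 7.98×10^-5 mmol/L = 0.0798 μmol/L

[CO3²⁻] = 0.0798 μmol/L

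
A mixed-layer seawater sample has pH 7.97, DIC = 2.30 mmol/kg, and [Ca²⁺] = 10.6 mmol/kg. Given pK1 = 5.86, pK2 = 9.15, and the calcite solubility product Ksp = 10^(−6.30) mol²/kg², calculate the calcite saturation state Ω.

Ω = 2.99

α₂ = 1 / (1 + [H⁺]/K2 + [H⁺]²/(K1K2)) = 1 / (1 + 10^+1.18 + 10^-0.93)
   = 1 / (1 + 15.136 + 0.11749) = 1/16.253 = 0.06153
[CO3²⁻] = α₂ × DIC = 0.06153 × 2.30 = 0.1415 mmol/kg
Ksp = 10^(−6.30) = 5.012×10^-7
Ω = [Ca²⁺][CO3²⁻]/Ksp = (10.6×10^-3)(1.415×10^-4) / 5.012×10^-7 = 2.99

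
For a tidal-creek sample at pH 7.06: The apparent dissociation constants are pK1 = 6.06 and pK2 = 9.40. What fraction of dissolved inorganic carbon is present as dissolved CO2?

α₀ = 0.0905

α₀ = 1 / (1 + K1/[H⁺] + K1K2/[H⁺]²) = 1 / (1 + 10^+1.00 + 10^-1.34)
   = 1 / (1 + 10.000 + 0.045709) = 1/11.046 = 0.09053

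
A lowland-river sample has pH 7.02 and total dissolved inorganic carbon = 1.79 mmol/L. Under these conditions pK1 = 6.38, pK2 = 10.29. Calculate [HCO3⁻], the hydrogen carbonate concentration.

α₁ = 1 / (1 + [H⁺]/K1 + K2/[H⁺]) = 1 / (1 + 10^-0.64 + 10^-3.27)
   = 1 / (1 + 0.22909 + 0.00053703) = 1/1.2296 = 0.8133
[HCO3⁻] = α₁ × DIC = 0.8133 × 1.79 = 1.46 mmol/L

[HCO3⁻] = 1.46 mmol/L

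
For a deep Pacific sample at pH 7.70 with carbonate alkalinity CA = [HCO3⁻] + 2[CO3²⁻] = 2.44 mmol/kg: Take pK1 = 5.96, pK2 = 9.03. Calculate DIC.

CA = [HCO3⁻] + 2[CO3²⁻] = (α₁ + 2α₂)·DIC
At pH 7.70: [H⁺]/K1 = 10^-1.74 = 0.018197, K2/[H⁺] = 10^-1.33 = 0.046774
α₁ = 1/(1 + 0.018197 + 0.046774) = 1/1.0650 = 0.9390; α₂ = α₁·K2/[H⁺] = 0.04392
α₁ + 2α₂ = 1.0268
DIC = CA / (α₁ + 2α₂) = 2.44 / 1.0268 = 2.38 mmol/kg

DIC = 2.38 mmol/kg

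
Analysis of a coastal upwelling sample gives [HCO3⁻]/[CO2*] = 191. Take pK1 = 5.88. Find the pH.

From K1 = [H⁺][HCO3⁻]/[CO2*]:  pH = pK1 + log₁₀([HCO3⁻]/[CO2*])
log₁₀(191) = +2.281
pH = 5.88 + (+2.281) = 8.16

pH = 8.16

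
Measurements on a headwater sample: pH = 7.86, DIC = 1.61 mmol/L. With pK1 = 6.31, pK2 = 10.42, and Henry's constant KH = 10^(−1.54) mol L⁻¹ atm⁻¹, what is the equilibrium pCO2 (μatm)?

pCO2 = 1530 μatm

α₀ = 1 / (1 + K1/[H⁺] + K1K2/[H⁺]²) = 1 / (1 + 10^+1.55 + 10^-1.01)
   = 1 / (1 + 35.481 + 0.097724) = 1/36.579 = 0.02734
[CO2*] = α₀ × DIC = 0.02734 × 1.61 = 0.04401 mmol/L
pCO2 = [CO2*]/KH = 4.401×10^-5 / 2.884×10^-2 = 1530 μatm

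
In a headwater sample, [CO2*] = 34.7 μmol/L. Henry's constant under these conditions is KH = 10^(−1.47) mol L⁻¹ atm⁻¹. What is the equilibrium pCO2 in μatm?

pCO2 = 1020 μatm

KH = 10^(−1.47) = 3.388×10^-2 mol L⁻¹ atm⁻¹
pCO2 = [CO2*]/KH = 34.7×10^-6 / 3.388×10^-2 = 1.02×10^-3 atm = 1020 μatm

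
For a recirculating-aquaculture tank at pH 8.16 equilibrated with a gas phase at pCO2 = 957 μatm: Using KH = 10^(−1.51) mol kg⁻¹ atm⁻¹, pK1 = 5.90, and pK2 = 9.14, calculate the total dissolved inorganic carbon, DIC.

DIC = 5.97 mmol/kg

[CO2*] = KH · pCO2 = 10^(−1.51) × 957×10^-6 = 2.957×10^-5 mol/kg
α₀ = 1/(1 + K1/[H⁺] + K1K2/[H⁺]²) = 1/(1 + 10^+2.26 + 10^+1.28) = 0.004950
DIC = [CO2*]/α₀ = 2.957×10^-5 / 0.004950 = 5.97 mmol/kg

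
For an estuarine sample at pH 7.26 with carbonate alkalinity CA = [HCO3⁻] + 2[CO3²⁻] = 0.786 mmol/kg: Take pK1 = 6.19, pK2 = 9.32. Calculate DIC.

DIC = 0.845 mmol/kg

CA = [HCO3⁻] + 2[CO3²⁻] = (α₁ + 2α₂)·DIC
At pH 7.26: [H⁺]/K1 = 10^-1.07 = 0.085114, K2/[H⁺] = 10^-2.06 = 0.0087096
α₁ = 1/(1 + 0.085114 + 0.0087096) = 1/1.0938 = 0.9142; α₂ = α₁·K2/[H⁺] = 0.007963
α₁ + 2α₂ = 0.9301
DIC = CA / (α₁ + 2α₂) = 0.786 / 0.9301 = 0.845 mmol/kg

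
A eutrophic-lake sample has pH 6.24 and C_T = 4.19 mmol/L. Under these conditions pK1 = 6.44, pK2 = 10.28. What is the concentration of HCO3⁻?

α₁ = 1 / (1 + [H⁺]/K1 + K2/[H⁺]) = 1 / (1 + 10^+0.20 + 10^-4.04)
   = 1 / (1 + 1.5849 + 9.1201×10^-5) = 1/2.5850 = 0.3868
[HCO3⁻] = α₁ × DIC = 0.3868 × 4.19 = 1.62 mmol/L

[HCO3⁻] = 1.62 mmol/L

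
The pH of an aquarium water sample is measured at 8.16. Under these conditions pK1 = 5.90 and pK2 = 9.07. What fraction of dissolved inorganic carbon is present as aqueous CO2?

α₀ = 1 / (1 + K1/[H⁺] + K1K2/[H⁺]²) = 1 / (1 + 10^+2.26 + 10^+1.35)
   = 1 / (1 + 181.97 + 22.387) = 1/205.36 = 0.004870

α₀ = 0.00487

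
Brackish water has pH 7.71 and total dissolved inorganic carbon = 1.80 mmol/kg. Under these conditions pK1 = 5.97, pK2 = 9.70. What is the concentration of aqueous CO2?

α₀ = 1 / (1 + K1/[H⁺] + K1K2/[H⁺]²) = 1 / (1 + 10^+1.74 + 10^-0.25)
   = 1 / (1 + 54.954 + 0.56234) = 1/56.516 = 0.01769
[CO2*] = α₀ × DIC = 0.01769 × 1.80 = 0.0318 mmol/kg

[CO2*] = 0.0318 mmol/kg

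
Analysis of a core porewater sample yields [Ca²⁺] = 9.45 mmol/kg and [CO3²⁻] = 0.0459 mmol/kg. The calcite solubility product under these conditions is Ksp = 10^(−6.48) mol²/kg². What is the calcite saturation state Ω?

Ω = 1.31

Ksp = 10^(−6.48) = 3.311×10^-7
Ω = [Ca²⁺][CO3²⁻]/Ksp = (9.45×10^-3)(0.0459×10^-3) / 3.311×10^-7 = 1.31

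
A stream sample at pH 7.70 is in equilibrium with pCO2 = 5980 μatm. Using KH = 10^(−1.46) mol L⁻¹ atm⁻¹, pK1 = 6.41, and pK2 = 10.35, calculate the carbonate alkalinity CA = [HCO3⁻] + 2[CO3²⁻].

CA = 4.06 mmol/L

[CO2*] = KH · pCO2 = 10^(−1.46) × 5980×10^-6 = 2.073×10^-4 mol/L
α₀ = 1/(1 + K1/[H⁺] + K1K2/[H⁺]²) = 1/(1 + 10^+1.29 + 10^-1.36) = 0.04868
DIC = [CO2*]/α₀ = 2.073×10^-4 / 0.04868 = 4.259 mmol/L
CA = (α₁ + 2α₂)·DIC = (0.9492 + 2×0.002125) × 4.259 = 4.06 mmol/L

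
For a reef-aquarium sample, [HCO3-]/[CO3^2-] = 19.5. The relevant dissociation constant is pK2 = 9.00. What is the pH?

pH = 7.71

From K2 = [H⁺][CO3^2-]/[HCO3-]:  pH = pK2 − log₁₀([HCO3-]/[CO3^2-])
log₁₀(19.5) = +1.290
pH = 9.00 − (+1.290) = 7.71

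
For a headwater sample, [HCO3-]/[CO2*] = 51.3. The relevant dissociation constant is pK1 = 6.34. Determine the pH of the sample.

From K1 = [H⁺][HCO3-]/[CO2*]:  pH = pK1 + log₁₀([HCO3-]/[CO2*])
log₁₀(51.3) = +1.710
pH = 6.34 + (+1.710) = 8.05

pH = 8.05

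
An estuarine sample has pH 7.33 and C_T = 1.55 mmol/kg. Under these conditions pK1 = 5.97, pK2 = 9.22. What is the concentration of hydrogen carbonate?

[HCO3⁻] = 1.47 mmol/kg

α₁ = 1 / (1 + [H⁺]/K1 + K2/[H⁺]) = 1 / (1 + 10^-1.36 + 10^-1.89)
   = 1 / (1 + 0.043652 + 0.012882) = 1/1.0565 = 0.9465
[HCO3⁻] = α₁ × DIC = 0.9465 × 1.55 = 1.47 mmol/kg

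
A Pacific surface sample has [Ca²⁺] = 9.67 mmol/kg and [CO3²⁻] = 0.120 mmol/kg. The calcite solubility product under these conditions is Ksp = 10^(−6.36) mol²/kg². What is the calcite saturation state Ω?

Ω = 2.66

Ksp = 10^(−6.36) = 4.365×10^-7
Ω = [Ca²⁺][CO3²⁻]/Ksp = (9.67×10^-3)(0.120×10^-3) / 4.365×10^-7 = 2.66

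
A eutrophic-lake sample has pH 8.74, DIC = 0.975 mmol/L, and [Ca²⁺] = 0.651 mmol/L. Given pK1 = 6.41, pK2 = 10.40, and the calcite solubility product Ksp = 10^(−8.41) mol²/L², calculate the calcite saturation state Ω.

Ω = 3.48

α₂ = 1 / (1 + [H⁺]/K2 + [H⁺]²/(K1K2)) = 1 / (1 + 10^+1.66 + 10^-0.67)
   = 1 / (1 + 45.709 + 0.21380) = 1/46.923 = 0.02131
[CO3²⁻] = α₂ × DIC = 0.02131 × 0.975 = 0.02078 mmol/L
Ksp = 10^(−8.41) = 3.890×10^-9
Ω = [Ca²⁺][CO3²⁻]/Ksp = (0.651×10^-3)(2.078×10^-5) / 3.890×10^-9 = 3.48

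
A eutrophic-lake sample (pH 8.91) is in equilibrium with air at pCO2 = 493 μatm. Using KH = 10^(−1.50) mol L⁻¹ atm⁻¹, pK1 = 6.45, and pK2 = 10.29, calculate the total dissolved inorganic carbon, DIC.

DIC = 4.70 mmol/L

[CO2*] = KH · pCO2 = 10^(−1.50) × 493×10^-6 = 1.559×10^-5 mol/L
α₀ = 1/(1 + K1/[H⁺] + K1K2/[H⁺]²) = 1/(1 + 10^+2.46 + 10^+1.08) = 0.003318
DIC = [CO2*]/α₀ = 1.559×10^-5 / 0.003318 = 4.70 mmol/L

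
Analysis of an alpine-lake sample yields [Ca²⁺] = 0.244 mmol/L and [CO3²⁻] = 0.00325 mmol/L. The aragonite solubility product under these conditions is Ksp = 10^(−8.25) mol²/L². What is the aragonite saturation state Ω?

Ω = 0.141

Ksp = 10^(−8.25) = 5.623×10^-9
Ω = [Ca²⁺][CO3²⁻]/Ksp = (0.244×10^-3)(0.00325×10^-3) / 5.623×10^-9 = 0.141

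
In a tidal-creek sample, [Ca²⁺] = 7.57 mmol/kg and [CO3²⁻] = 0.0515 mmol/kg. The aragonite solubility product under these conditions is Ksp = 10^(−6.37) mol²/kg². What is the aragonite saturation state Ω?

Ksp = 10^(−6.37) = 4.266×10^-7
Ω = [Ca²⁺][CO3²⁻]/Ksp = (7.57×10^-3)(0.0515×10^-3) / 4.266×10^-7 = 0.914

Ω = 0.914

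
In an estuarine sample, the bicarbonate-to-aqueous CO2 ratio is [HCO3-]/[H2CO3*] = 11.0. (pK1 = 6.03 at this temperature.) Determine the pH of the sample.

From K1 = [H⁺][HCO3-]/[H2CO3*]:  pH = pK1 + log₁₀([HCO3-]/[H2CO3*])
log₁₀(11.0) = +1.041
pH = 6.03 + (+1.041) = 7.07

pH = 7.07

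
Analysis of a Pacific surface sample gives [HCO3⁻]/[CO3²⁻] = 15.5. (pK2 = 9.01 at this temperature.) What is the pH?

From K2 = [H⁺][CO3²⁻]/[HCO3⁻]:  pH = pK2 − log₁₀([HCO3⁻]/[CO3²⁻])
log₁₀(15.5) = +1.190
pH = 9.01 − (+1.190) = 7.82

pH = 7.82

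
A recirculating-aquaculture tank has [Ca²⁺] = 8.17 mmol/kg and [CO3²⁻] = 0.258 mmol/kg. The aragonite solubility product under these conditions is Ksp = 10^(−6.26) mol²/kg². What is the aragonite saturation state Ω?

Ω = 3.84

Ksp = 10^(−6.26) = 5.495×10^-7
Ω = [Ca²⁺][CO3²⁻]/Ksp = (8.17×10^-3)(0.258×10^-3) / 5.495×10^-7 = 3.84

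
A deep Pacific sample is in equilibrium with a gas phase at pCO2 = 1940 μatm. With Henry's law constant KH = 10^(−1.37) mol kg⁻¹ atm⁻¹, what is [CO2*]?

KH = 10^(−1.37) = 4.266×10^-2 mol kg⁻¹ atm⁻¹
[CO2*] = KH · pCO2 = 4.266×10^-2 × 1940×10^-6 atm = 8.28×10^-5 mol/kg

[CO2*] = 82.8 μmol/kg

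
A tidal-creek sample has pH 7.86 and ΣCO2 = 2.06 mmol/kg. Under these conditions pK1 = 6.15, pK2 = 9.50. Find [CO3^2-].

α₂ = 1 / (1 + [H⁺]/K2 + [H⁺]²/(K1K2)) = 1 / (1 + 10^+1.64 + 10^-0.07)
   = 1 / (1 + 43.652 + 0.85114) = 1/45.503 = 0.02198
[CO3²⁻] = α₂ × DIC = 0.02198 × 2.06 = 0.0453 mmol/kg

[CO3²⁻] = 0.0453 mmol/kg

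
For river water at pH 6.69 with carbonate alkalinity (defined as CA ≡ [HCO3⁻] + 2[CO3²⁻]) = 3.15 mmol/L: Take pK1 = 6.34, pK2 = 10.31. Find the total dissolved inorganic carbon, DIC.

CA = [HCO3⁻] + 2[CO3²⁻] = (α₁ + 2α₂)·DIC
At pH 6.69: [H⁺]/K1 = 10^-0.35 = 0.44668, K2/[H⁺] = 10^-3.62 = 0.00023988
α₁ = 1/(1 + 0.44668 + 0.00023988) = 1/1.4469 = 0.6911; α₂ = α₁·K2/[H⁺] = 0.0001658
α₁ + 2α₂ = 0.6915
DIC = CA / (α₁ + 2α₂) = 3.15 / 0.6915 = 4.56 mmol/L

DIC = 4.56 mmol/L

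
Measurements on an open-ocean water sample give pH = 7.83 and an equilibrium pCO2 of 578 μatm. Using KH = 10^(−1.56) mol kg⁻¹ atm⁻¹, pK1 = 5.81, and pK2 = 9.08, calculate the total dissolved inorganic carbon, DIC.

DIC = 1.78 mmol/kg

[CO2*] = KH · pCO2 = 10^(−1.56) × 578×10^-6 = 1.592×10^-5 mol/kg
α₀ = 1/(1 + K1/[H⁺] + K1K2/[H⁺]²) = 1/(1 + 10^+2.02 + 10^+0.77) = 0.008960
DIC = [CO2*]/α₀ = 1.592×10^-5 / 0.008960 = 1.78 mmol/kg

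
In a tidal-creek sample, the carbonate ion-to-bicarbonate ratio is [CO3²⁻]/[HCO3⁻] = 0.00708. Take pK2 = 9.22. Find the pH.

From K2 = [H⁺][CO3²⁻]/[HCO3⁻]:  pH = pK2 + log₁₀([CO3²⁻]/[HCO3⁻])
log₁₀(0.00708) = -2.150
pH = 9.22 + (-2.150) = 7.07

pH = 7.07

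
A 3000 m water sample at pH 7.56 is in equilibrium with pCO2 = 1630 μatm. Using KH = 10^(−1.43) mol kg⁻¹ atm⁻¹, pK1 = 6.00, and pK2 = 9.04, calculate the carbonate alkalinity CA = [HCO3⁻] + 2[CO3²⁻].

CA = 2.34 mmol/kg

[CO2*] = KH · pCO2 = 10^(−1.43) × 1630×10^-6 = 6.056×10^-5 mol/kg
α₀ = 1/(1 + K1/[H⁺] + K1K2/[H⁺]²) = 1/(1 + 10^+1.56 + 10^+0.08) = 0.02597
DIC = [CO2*]/α₀ = 6.056×10^-5 / 0.02597 = 2.332 mmol/kg
CA = (α₁ + 2α₂)·DIC = (0.9428 + 2×0.03122) × 2.332 = 2.34 mmol/kg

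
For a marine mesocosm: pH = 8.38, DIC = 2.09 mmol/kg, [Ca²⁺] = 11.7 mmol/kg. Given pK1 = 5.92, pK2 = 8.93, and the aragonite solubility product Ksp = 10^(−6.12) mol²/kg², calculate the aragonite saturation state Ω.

α₂ = 1 / (1 + [H⁺]/K2 + [H⁺]²/(K1K2)) = 1 / (1 + 10^+0.55 + 10^-1.91)
   = 1 / (1 + 3.5481 + 0.012303) = 1/4.5604 = 0.2193
[CO3²⁻] = α₂ × DIC = 0.2193 × 2.09 = 0.4583 mmol/kg
Ksp = 10^(−6.12) = 7.586×10^-7
Ω = [Ca²⁺][CO3²⁻]/Ksp = (11.7×10^-3)(4.583×10^-4) / 7.586×10^-7 = 7.07

Ω = 7.07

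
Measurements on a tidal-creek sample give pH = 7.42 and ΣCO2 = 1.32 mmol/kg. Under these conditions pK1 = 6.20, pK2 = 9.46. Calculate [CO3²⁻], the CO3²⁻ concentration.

α₂ = 1 / (1 + [H⁺]/K2 + [H⁺]²/(K1K2)) = 1 / (1 + 10^+2.04 + 10^+0.82)
   = 1 / (1 + 109.65 + 6.6069) = 1/117.25 = 0.008528
[CO3²⁻] = α₂ × DIC = 0.008528 × 1.32 = 0.0113 mmol/kg = 11.3 μmol/kg

[CO3²⁻] = 11.3 μmol/kg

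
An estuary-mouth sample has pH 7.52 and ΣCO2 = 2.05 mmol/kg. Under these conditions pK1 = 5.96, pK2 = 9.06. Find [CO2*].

[CO2*] = 0.0534 mmol/kg

α₀ = 1 / (1 + K1/[H⁺] + K1K2/[H⁺]²) = 1 / (1 + 10^+1.56 + 10^+0.02)
   = 1 / (1 + 36.308 + 1.0471) = 1/38.355 = 0.02607
[CO2*] = α₀ × DIC = 0.02607 × 2.05 = 0.0534 mmol/kg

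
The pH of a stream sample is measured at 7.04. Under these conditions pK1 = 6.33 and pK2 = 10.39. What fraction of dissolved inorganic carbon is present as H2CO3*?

α₀ = 1 / (1 + K1/[H⁺] + K1K2/[H⁺]²) = 1 / (1 + 10^+0.71 + 10^-2.64)
   = 1 / (1 + 5.1286 + 0.0022909) = 1/6.1309 = 0.1631

α₀ = 0.163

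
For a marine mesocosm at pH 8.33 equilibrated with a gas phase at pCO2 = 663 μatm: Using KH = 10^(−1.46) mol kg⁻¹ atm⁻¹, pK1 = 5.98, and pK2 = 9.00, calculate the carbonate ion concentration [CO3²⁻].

[CO2*] = KH · pCO2 = 10^(−1.46) × 663×10^-6 = 2.299×10^-5 mol/kg
α₀ = 1/(1 + K1/[H⁺] + K1K2/[H⁺]²) = 1/(1 + 10^+2.35 + 10^+1.68) = 0.003667
DIC = [CO2*]/α₀ = 2.299×10^-5 / 0.003667 = 6.270 mmol/kg
[CO3²⁻] = α₂·DIC; α₂ = 0.1755, so [CO3²⁻] = 0.1755 × 6.270 = 1.10 mmol/kg

[CO3²⁻] = 1.10 mmol/kg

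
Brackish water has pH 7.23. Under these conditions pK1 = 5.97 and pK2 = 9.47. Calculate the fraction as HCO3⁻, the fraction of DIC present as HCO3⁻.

α₁ = 0.943

α₁ = 1 / (1 + [H⁺]/K1 + K2/[H⁺]) = 1 / (1 + 10^-1.26 + 10^-2.24)
   = 1 / (1 + 0.054954 + 0.0057544) = 1/1.0607 = 0.9428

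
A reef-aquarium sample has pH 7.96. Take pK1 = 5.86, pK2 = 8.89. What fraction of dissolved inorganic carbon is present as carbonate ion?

α₂ = 1 / (1 + [H⁺]/K2 + [H⁺]²/(K1K2)) = 1 / (1 + 10^+0.93 + 10^-1.17)
   = 1 / (1 + 8.5114 + 0.067608) = 1/9.5790 = 0.1044

α₂ = 0.104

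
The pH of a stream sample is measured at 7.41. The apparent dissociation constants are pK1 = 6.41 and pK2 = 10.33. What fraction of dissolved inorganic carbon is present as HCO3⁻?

α₁ = 0.908

α₁ = 1 / (1 + [H⁺]/K1 + K2/[H⁺]) = 1 / (1 + 10^-1.00 + 10^-2.92)
   = 1 / (1 + 0.10000 + 0.0012023) = 1/1.1012 = 0.9081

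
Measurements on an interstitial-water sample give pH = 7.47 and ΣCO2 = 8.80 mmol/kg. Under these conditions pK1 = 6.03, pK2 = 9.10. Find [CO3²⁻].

[CO3²⁻] = 0.195 mmol/kg

α₂ = 1 / (1 + [H⁺]/K2 + [H⁺]²/(K1K2)) = 1 / (1 + 10^+1.63 + 10^+0.19)
   = 1 / (1 + 42.658 + 1.5488) = 1/45.207 = 0.02212
[CO3²⁻] = α₂ × DIC = 0.02212 × 8.80 = 0.195 mmol/kg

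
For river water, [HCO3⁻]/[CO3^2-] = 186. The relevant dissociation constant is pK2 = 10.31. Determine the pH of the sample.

pH = 8.04

From K2 = [H⁺][CO3^2-]/[HCO3⁻]:  pH = pK2 − log₁₀([HCO3⁻]/[CO3^2-])
log₁₀(186) = +2.270
pH = 10.31 − (+2.270) = 8.04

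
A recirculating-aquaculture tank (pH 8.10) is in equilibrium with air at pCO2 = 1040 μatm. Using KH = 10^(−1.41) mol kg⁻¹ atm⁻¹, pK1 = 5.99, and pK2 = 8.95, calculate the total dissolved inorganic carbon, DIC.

[CO2*] = KH · pCO2 = 10^(−1.41) × 1040×10^-6 = 4.046×10^-5 mol/kg
α₀ = 1/(1 + K1/[H⁺] + K1K2/[H⁺]²) = 1/(1 + 10^+2.11 + 10^+1.26) = 0.006756
DIC = [CO2*]/α₀ = 4.046×10^-5 / 0.006756 = 5.99 mmol/kg

DIC = 5.99 mmol/kg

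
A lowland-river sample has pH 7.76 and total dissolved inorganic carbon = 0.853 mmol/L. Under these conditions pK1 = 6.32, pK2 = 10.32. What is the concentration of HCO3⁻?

[HCO3⁻] = 0.821 mmol/L

α₁ = 1 / (1 + [H⁺]/K1 + K2/[H⁺]) = 1 / (1 + 10^-1.44 + 10^-2.56)
   = 1 / (1 + 0.036308 + 0.0027542) = 1/1.0391 = 0.9624
[HCO3⁻] = α₁ × DIC = 0.9624 × 0.853 = 0.821 mmol/L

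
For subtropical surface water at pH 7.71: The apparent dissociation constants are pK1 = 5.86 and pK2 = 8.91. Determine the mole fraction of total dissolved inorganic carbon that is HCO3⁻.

α₁ = 1 / (1 + [H⁺]/K1 + K2/[H⁺]) = 1 / (1 + 10^-1.85 + 10^-1.20)
   = 1 / (1 + 0.014125 + 0.063096) = 1/1.0772 = 0.9283

α₁ = 0.928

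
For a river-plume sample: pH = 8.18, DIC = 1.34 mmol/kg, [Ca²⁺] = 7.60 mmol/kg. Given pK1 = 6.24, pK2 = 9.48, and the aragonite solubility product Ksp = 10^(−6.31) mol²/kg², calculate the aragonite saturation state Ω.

α₂ = 1 / (1 + [H⁺]/K2 + [H⁺]²/(K1K2)) = 1 / (1 + 10^+1.30 + 10^-0.64)
   = 1 / (1 + 19.953 + 0.22909) = 1/21.182 = 0.04721
[CO3²⁻] = α₂ × DIC = 0.04721 × 1.34 = 0.06326 mmol/kg
Ksp = 10^(−6.31) = 4.898×10^-7
Ω = [Ca²⁺][CO3²⁻]/Ksp = (7.60×10^-3)(6.326×10^-5) / 4.898×10^-7 = 0.982

Ω = 0.982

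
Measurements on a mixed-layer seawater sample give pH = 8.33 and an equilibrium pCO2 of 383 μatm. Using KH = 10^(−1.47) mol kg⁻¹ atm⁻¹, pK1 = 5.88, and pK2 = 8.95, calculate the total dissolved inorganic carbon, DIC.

[CO2*] = KH · pCO2 = 10^(−1.47) × 383×10^-6 = 1.298×10^-5 mol/kg
α₀ = 1/(1 + K1/[H⁺] + K1K2/[H⁺]²) = 1/(1 + 10^+2.45 + 10^+1.83) = 0.002854
DIC = [CO2*]/α₀ = 1.298×10^-5 / 0.002854 = 4.55 mmol/kg

DIC = 4.55 mmol/kg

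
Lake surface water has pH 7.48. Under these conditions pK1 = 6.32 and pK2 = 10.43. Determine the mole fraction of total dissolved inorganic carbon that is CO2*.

α₀ = 1 / (1 + K1/[H⁺] + K1K2/[H⁺]²) = 1 / (1 + 10^+1.16 + 10^-1.79)
   = 1 / (1 + 14.454 + 0.016218) = 1/15.471 = 0.06464

α₀ = 0.0646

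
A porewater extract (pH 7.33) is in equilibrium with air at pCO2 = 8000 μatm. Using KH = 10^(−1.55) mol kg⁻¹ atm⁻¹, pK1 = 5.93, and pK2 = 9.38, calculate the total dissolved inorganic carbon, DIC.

[CO2*] = KH · pCO2 = 10^(−1.55) × 8000×10^-6 = 2.255×10^-4 mol/kg
α₀ = 1/(1 + K1/[H⁺] + K1K2/[H⁺]²) = 1/(1 + 10^+1.40 + 10^-0.65) = 0.03796
DIC = [CO2*]/α₀ = 2.255×10^-4 / 0.03796 = 5.94 mmol/kg

DIC = 5.94 mmol/kg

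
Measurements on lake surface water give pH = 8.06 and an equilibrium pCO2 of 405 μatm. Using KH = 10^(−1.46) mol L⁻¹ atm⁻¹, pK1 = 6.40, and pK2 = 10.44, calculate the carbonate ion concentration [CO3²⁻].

[CO2*] = KH · pCO2 = 10^(−1.46) × 405×10^-6 = 1.404×10^-5 mol/L
α₀ = 1/(1 + K1/[H⁺] + K1K2/[H⁺]²) = 1/(1 + 10^+1.66 + 10^-0.72) = 0.02132
DIC = [CO2*]/α₀ = 1.404×10^-5 / 0.02132 = 0.6586 mmol/L
[CO3²⁻] = α₂·DIC; α₂ = 0.004063, so [CO3²⁻] = 0.004063 × 0.6586 = 0.00268 mmol/L = 2.68 μmol/L

[CO3²⁻] = 2.68 μmol/L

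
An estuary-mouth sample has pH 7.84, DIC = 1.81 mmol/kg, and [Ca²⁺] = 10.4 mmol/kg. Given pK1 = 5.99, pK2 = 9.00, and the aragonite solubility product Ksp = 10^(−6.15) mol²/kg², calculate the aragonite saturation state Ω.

Ω = 1.70

α₂ = 1 / (1 + [H⁺]/K2 + [H⁺]²/(K1K2)) = 1 / (1 + 10^+1.16 + 10^-0.69)
   = 1 / (1 + 14.454 + 0.20417) = 1/15.659 = 0.06386
[CO3²⁻] = α₂ × DIC = 0.06386 × 1.81 = 0.1156 mmol/kg
Ksp = 10^(−6.15) = 7.079×10^-7
Ω = [Ca²⁺][CO3²⁻]/Ksp = (10.4×10^-3)(1.156×10^-4) / 7.079×10^-7 = 1.70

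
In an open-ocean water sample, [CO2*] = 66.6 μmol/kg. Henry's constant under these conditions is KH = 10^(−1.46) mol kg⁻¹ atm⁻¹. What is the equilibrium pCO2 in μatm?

KH = 10^(−1.46) = 3.467×10^-2 mol kg⁻¹ atm⁻¹
pCO2 = [CO2*]/KH = 66.6×10^-6 / 3.467×10^-2 = 1.92×10^-3 atm = 1920 μatm

pCO2 = 1920 μatm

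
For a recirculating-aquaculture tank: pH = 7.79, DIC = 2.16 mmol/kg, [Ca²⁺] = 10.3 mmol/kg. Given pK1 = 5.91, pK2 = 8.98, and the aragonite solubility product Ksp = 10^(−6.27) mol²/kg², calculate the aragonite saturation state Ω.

Ω = 2.48

α₂ = 1 / (1 + [H⁺]/K2 + [H⁺]²/(K1K2)) = 1 / (1 + 10^+1.19 + 10^-0.69)
   = 1 / (1 + 15.488 + 0.20417) = 1/16.692 = 0.05991
[CO3²⁻] = α₂ × DIC = 0.05991 × 2.16 = 0.1294 mmol/kg
Ksp = 10^(−6.27) = 5.370×10^-7
Ω = [Ca²⁺][CO3²⁻]/Ksp = (10.3×10^-3)(1.294×10^-4) / 5.370×10^-7 = 2.48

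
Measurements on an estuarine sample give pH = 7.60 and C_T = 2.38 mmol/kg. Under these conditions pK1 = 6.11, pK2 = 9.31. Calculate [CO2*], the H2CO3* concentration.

α₀ = 1 / (1 + K1/[H⁺] + K1K2/[H⁺]²) = 1 / (1 + 10^+1.49 + 10^-0.22)
   = 1 / (1 + 30.903 + 0.60256) = 1/32.506 = 0.03076
[CO2*] = α₀ × DIC = 0.03076 × 2.38 = 0.0732 mmol/kg

[CO2*] = 0.0732 mmol/kg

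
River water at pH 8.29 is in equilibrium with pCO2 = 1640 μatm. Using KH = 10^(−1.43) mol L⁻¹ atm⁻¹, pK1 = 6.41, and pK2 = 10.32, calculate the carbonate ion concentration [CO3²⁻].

[CO3²⁻] = 0.0431 mmol/L

[CO2*] = KH · pCO2 = 10^(−1.43) × 1640×10^-6 = 6.093×10^-5 mol/L
α₀ = 1/(1 + K1/[H⁺] + K1K2/[H⁺]²) = 1/(1 + 10^+1.88 + 10^-0.15) = 0.01289
DIC = [CO2*]/α₀ = 6.093×10^-5 / 0.01289 = 4.726 mmol/L
[CO3²⁻] = α₂·DIC; α₂ = 0.009127, so [CO3²⁻] = 0.009127 × 4.726 = 0.0431 mmol/L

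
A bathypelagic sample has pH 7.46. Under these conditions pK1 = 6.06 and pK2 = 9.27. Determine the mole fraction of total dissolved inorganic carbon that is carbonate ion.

α₂ = 1 / (1 + [H⁺]/K2 + [H⁺]²/(K1K2)) = 1 / (1 + 10^+1.81 + 10^+0.41)
   = 1 / (1 + 64.565 + 2.5704) = 1/68.136 = 0.01468

α₂ = 0.0147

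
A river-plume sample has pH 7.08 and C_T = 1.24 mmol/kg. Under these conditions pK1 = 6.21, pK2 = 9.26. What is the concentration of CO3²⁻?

[CO3²⁻] = 7.18 μmol/kg

α₂ = 1 / (1 + [H⁺]/K2 + [H⁺]²/(K1K2)) = 1 / (1 + 10^+2.18 + 10^+1.31)
   = 1 / (1 + 151.36 + 20.417) = 1/172.77 = 0.005788
[CO3²⁻] = α₂ × DIC = 0.005788 × 1.24 = 0.00718 mmol/kg = 7.18 μmol/kg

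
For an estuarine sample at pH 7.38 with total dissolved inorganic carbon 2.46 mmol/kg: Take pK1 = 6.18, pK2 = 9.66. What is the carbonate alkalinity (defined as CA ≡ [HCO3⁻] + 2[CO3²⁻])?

CA = [HCO3⁻] + 2[CO3²⁻] = (α₁ + 2α₂)·DIC
At pH 7.38: [H⁺]/K1 = 10^-1.20 = 0.063096, K2/[H⁺] = 10^-2.28 = 0.0052481
α₁ = 1/(1 + 0.063096 + 0.0052481) = 1/1.0683 = 0.9360; α₂ = α₁·K2/[H⁺] = 0.004912
α₁ + 2α₂ = 0.9459
CA = 0.9459 × 2.46 = 2.33 mmol/kg

CA = 2.33 mmol/kg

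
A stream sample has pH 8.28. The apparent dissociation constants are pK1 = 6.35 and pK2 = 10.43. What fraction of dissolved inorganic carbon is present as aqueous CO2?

α₀ = 0.0115

α₀ = 1 / (1 + K1/[H⁺] + K1K2/[H⁺]²) = 1 / (1 + 10^+1.93 + 10^-0.22)
   = 1 / (1 + 85.114 + 0.60256) = 1/86.716 = 0.01153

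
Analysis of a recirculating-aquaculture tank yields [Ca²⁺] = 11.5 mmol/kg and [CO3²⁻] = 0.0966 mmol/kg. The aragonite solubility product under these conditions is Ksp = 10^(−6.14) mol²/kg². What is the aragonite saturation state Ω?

Ksp = 10^(−6.14) = 7.244×10^-7
Ω = [Ca²⁺][CO3²⁻]/Ksp = (11.5×10^-3)(0.0966×10^-3) / 7.244×10^-7 = 1.53

Ω = 1.53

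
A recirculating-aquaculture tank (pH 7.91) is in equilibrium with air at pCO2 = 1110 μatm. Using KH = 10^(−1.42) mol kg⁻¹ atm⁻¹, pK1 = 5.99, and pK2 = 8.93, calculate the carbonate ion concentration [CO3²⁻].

[CO3²⁻] = 0.335 mmol/kg

[CO2*] = KH · pCO2 = 10^(−1.42) × 1110×10^-6 = 4.220×10^-5 mol/kg
α₀ = 1/(1 + K1/[H⁺] + K1K2/[H⁺]²) = 1/(1 + 10^+1.92 + 10^+0.90) = 0.01086
DIC = [CO2*]/α₀ = 4.220×10^-5 / 0.01086 = 3.888 mmol/kg
[CO3²⁻] = α₂·DIC; α₂ = 0.08623, so [CO3²⁻] = 0.08623 × 3.888 = 0.335 mmol/kg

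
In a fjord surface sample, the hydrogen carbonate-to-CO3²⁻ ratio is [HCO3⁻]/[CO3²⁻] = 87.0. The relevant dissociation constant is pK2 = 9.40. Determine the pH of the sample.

From K2 = [H⁺][CO3²⁻]/[HCO3⁻]:  pH = pK2 − log₁₀([HCO3⁻]/[CO3²⁻])
log₁₀(87.0) = +1.940
pH = 9.40 − (+1.940) = 7.46

pH = 7.46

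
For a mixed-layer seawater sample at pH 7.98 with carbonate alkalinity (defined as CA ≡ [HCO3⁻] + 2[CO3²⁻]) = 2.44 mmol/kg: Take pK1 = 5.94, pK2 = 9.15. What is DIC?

DIC = 2.31 mmol/kg

CA = [HCO3⁻] + 2[CO3²⁻] = (α₁ + 2α₂)·DIC
At pH 7.98: [H⁺]/K1 = 10^-2.04 = 0.0091201, K2/[H⁺] = 10^-1.17 = 0.067608
α₁ = 1/(1 + 0.0091201 + 0.067608) = 1/1.0767 = 0.9287; α₂ = α₁·K2/[H⁺] = 0.06279
α₁ + 2α₂ = 1.0543
DIC = CA / (α₁ + 2α₂) = 2.44 / 1.0543 = 2.31 mmol/kg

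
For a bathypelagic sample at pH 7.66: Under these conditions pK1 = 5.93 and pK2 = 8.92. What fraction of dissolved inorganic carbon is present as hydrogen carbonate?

α₁ = 0.931

α₁ = 1 / (1 + [H⁺]/K1 + K2/[H⁺]) = 1 / (1 + 10^-1.73 + 10^-1.26)
   = 1 / (1 + 0.018621 + 0.054954) = 1/1.0736 = 0.9315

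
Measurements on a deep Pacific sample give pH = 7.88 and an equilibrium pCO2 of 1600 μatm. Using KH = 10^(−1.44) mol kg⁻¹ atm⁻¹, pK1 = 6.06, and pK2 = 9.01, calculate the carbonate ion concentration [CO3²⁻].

[CO2*] = KH · pCO2 = 10^(−1.44) × 1600×10^-6 = 5.809×10^-5 mol/kg
α₀ = 1/(1 + K1/[H⁺] + K1K2/[H⁺]²) = 1/(1 + 10^+1.82 + 10^+0.69) = 0.01390
DIC = [CO2*]/α₀ = 5.809×10^-5 / 0.01390 = 4.181 mmol/kg
[CO3²⁻] = α₂·DIC; α₂ = 0.06806, so [CO3²⁻] = 0.06806 × 4.181 = 0.285 mmol/kg

[CO3²⁻] = 0.285 mmol/kg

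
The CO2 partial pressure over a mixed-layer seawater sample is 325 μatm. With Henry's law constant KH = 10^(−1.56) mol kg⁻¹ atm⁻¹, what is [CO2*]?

[CO2*] = 8.95 μmol/kg

KH = 10^(−1.56) = 2.754×10^-2 mol kg⁻¹ atm⁻¹
[CO2*] = KH · pCO2 = 2.754×10^-2 × 325×10^-6 atm = 8.95×10^-6 mol/kg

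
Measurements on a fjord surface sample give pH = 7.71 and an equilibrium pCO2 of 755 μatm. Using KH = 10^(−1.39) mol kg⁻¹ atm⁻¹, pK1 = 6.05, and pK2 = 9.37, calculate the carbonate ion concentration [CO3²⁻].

[CO2*] = KH · pCO2 = 10^(−1.39) × 755×10^-6 = 3.076×10^-5 mol/kg
α₀ = 1/(1 + K1/[H⁺] + K1K2/[H⁺]²) = 1/(1 + 10^+1.66 + 10^+0.00) = 0.02096
DIC = [CO2*]/α₀ = 3.076×10^-5 / 0.02096 = 1.467 mmol/kg
[CO3²⁻] = α₂·DIC; α₂ = 0.02096, so [CO3²⁻] = 0.02096 × 1.467 = 0.0308 mmol/kg

[CO3²⁻] = 0.0308 mmol/kg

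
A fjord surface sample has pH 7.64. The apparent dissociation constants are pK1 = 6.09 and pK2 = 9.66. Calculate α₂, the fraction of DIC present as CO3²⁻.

α₂ = 1 / (1 + [H⁺]/K2 + [H⁺]²/(K1K2)) = 1 / (1 + 10^+2.02 + 10^+0.47)
   = 1 / (1 + 104.71 + 2.9512) = 1/108.66 = 0.009203

α₂ = 0.00920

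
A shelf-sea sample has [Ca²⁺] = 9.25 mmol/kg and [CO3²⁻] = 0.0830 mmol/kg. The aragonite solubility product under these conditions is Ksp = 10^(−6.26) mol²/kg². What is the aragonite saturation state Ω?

Ω = 1.40

Ksp = 10^(−6.26) = 5.495×10^-7
Ω = [Ca²⁺][CO3²⁻]/Ksp = (9.25×10^-3)(0.0830×10^-3) / 5.495×10^-7 = 1.40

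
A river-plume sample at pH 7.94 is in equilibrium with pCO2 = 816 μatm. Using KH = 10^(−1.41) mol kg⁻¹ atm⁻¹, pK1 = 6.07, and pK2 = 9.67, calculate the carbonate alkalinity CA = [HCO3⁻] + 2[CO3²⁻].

CA = 2.44 mmol/kg

[CO2*] = KH · pCO2 = 10^(−1.41) × 816×10^-6 = 3.175×10^-5 mol/kg
α₀ = 1/(1 + K1/[H⁺] + K1K2/[H⁺]²) = 1/(1 + 10^+1.87 + 10^+0.14) = 0.01307
DIC = [CO2*]/α₀ = 3.175×10^-5 / 0.01307 = 2.429 mmol/kg
CA = (α₁ + 2α₂)·DIC = (0.9689 + 2×0.01804) × 2.429 = 2.44 mmol/kg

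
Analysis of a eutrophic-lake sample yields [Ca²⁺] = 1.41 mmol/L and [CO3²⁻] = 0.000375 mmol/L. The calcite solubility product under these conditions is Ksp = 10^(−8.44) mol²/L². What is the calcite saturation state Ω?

Ω = 0.146

Ksp = 10^(−8.44) = 3.631×10^-9
Ω = [Ca²⁺][CO3²⁻]/Ksp = (1.41×10^-3)(0.000375×10^-3) / 3.631×10^-9 = 0.146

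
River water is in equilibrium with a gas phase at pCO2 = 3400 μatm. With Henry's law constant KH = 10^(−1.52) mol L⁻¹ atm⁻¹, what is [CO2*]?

KH = 10^(−1.52) = 3.020×10^-2 mol L⁻¹ atm⁻¹
[CO2*] = KH · pCO2 = 3.020×10^-2 × 3400×10^-6 atm = 1.03×10^-4 mol/L

[CO2*] = 103 μmol/L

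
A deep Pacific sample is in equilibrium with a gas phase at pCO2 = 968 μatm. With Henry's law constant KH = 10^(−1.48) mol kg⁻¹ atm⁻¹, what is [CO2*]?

[CO2*] = 32.1 μmol/kg

KH = 10^(−1.48) = 3.311×10^-2 mol kg⁻¹ atm⁻¹
[CO2*] = KH · pCO2 = 3.311×10^-2 × 968×10^-6 atm = 3.21×10^-5 mol/kg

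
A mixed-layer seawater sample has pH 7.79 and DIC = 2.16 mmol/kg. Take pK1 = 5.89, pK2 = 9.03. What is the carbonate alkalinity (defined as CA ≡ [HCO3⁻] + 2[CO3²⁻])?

CA = 2.25 mmol/kg

CA = [HCO3⁻] + 2[CO3²⁻] = (α₁ + 2α₂)·DIC
At pH 7.79: [H⁺]/K1 = 10^-1.90 = 0.012589, K2/[H⁺] = 10^-1.24 = 0.057544
α₁ = 1/(1 + 0.012589 + 0.057544) = 1/1.0701 = 0.9345; α₂ = α₁·K2/[H⁺] = 0.05377
α₁ + 2α₂ = 1.0420
CA = 1.0420 × 2.16 = 2.25 mmol/kg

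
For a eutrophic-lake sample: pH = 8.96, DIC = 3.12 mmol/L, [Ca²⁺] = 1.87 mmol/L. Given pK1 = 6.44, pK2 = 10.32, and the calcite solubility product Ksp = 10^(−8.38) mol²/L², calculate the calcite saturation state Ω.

α₂ = 1 / (1 + [H⁺]/K2 + [H⁺]²/(K1K2)) = 1 / (1 + 10^+1.36 + 10^-1.16)
   = 1 / (1 + 22.909 + 0.069183) = 1/23.978 = 0.04171
[CO3²⁻] = α₂ × DIC = 0.04171 × 3.12 = 0.1301 mmol/L
Ksp = 10^(−8.38) = 4.169×10^-9
Ω = [Ca²⁺][CO3²⁻]/Ksp = (1.87×10^-3)(1.301×10^-4) / 4.169×10^-9 = 58.4

Ω = 58.4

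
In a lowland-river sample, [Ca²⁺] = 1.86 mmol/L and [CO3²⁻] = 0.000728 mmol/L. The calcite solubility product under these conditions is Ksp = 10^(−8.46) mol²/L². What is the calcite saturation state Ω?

Ksp = 10^(−8.46) = 3.467×10^-9
Ω = [Ca²⁺][CO3²⁻]/Ksp = (1.86×10^-3)(0.000728×10^-3) / 3.467×10^-9 = 0.391

Ω = 0.391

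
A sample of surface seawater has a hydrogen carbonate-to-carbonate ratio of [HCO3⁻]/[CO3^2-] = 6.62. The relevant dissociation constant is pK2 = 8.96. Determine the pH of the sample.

pH = 8.14

From K2 = [H⁺][CO3^2-]/[HCO3⁻]:  pH = pK2 − log₁₀([HCO3⁻]/[CO3^2-])
log₁₀(6.62) = +0.821
pH = 8.96 − (+0.821) = 8.14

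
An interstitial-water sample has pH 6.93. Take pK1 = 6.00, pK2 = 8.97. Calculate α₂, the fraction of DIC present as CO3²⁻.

α₂ = 1 / (1 + [H⁺]/K2 + [H⁺]²/(K1K2)) = 1 / (1 + 10^+2.04 + 10^+1.11)
   = 1 / (1 + 109.65 + 12.882) = 1/123.53 = 0.008095

α₂ = 0.00810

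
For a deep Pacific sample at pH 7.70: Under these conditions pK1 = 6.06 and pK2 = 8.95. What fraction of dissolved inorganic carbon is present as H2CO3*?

α₀ = 0.0212

α₀ = 1 / (1 + K1/[H⁺] + K1K2/[H⁺]²) = 1 / (1 + 10^+1.64 + 10^+0.39)
   = 1 / (1 + 43.652 + 2.4547) = 1/47.106 = 0.02123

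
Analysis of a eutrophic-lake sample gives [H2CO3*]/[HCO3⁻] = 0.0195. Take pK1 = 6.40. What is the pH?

From K1 = [H⁺][HCO3⁻]/[H2CO3*]:  pH = pK1 − log₁₀([H2CO3*]/[HCO3⁻])
log₁₀(0.0195) = -1.710
pH = 6.40 − (-1.710) = 8.11

pH = 8.11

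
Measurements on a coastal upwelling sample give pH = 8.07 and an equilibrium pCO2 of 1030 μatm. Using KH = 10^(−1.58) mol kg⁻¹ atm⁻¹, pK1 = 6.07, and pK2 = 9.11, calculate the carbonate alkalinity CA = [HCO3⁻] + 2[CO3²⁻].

[CO2*] = KH · pCO2 = 10^(−1.58) × 1030×10^-6 = 2.709×10^-5 mol/kg
α₀ = 1/(1 + K1/[H⁺] + K1K2/[H⁺]²) = 1/(1 + 10^+2.00 + 10^+0.96) = 0.009081
DIC = [CO2*]/α₀ = 2.709×10^-5 / 0.009081 = 2.983 mmol/kg
CA = (α₁ + 2α₂)·DIC = (0.9081 + 2×0.08282) × 2.983 = 3.20 mmol/kg

CA = 3.20 mmol/kg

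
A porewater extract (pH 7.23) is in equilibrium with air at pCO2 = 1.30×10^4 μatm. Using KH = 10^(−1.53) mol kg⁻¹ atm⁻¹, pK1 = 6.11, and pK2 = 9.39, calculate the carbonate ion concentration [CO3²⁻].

[CO3²⁻] = 0.0350 mmol/kg

[CO2*] = KH · pCO2 = 10^(−1.53) × 1.30×10^4×10^-6 = 3.837×10^-4 mol/kg
α₀ = 1/(1 + K1/[H⁺] + K1K2/[H⁺]²) = 1/(1 + 10^+1.12 + 10^-1.04) = 0.07006
DIC = [CO2*]/α₀ = 3.837×10^-4 / 0.07006 = 5.476 mmol/kg
[CO3²⁻] = α₂·DIC; α₂ = 0.006389, so [CO3²⁻] = 0.006389 × 5.476 = 0.0350 mmol/kg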